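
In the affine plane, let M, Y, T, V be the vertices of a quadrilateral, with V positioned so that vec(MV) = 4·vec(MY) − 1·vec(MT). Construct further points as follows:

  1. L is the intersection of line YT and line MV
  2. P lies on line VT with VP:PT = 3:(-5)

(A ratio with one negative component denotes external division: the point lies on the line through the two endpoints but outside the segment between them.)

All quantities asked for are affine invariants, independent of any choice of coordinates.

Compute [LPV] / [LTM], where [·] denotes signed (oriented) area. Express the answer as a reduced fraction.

[LPV]:[LTM] = 3

Set M = (0, 0), Y = (1, 0), T = (0, 1), V = (4, -1); any affine frame gives the same invariant.
1. L is the intersection of line YT and line MV ⇒ L = (4/3, -1/3)
2. P lies on line VT with VP:PT = 3:(-5) ⇒ P = (10, -4)
2·[LPV] = 4, 2·[LTM] = 4/3
[LPV]:[LTM] = 4:4/3 = 3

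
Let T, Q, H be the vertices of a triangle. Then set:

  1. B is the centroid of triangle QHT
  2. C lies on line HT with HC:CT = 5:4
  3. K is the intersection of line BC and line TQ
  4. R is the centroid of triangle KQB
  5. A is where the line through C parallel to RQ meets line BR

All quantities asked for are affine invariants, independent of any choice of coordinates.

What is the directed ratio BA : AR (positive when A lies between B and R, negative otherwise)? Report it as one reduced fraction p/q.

BA:AR = -2/5

Work in coordinates with T = (0, 0), Q = (1, 0), H = (0, 1).
1. B is the centroid of triangle QHT ⇒ B = (1/3, 1/3)
2. C lies on line HT with HC:CT = 5:4 ⇒ C = (0, 4/9)
3. K is the intersection of line BC and line TQ ⇒ K = (4/3, 0)
4. R is the centroid of triangle KQB ⇒ R = (8/9, 1/9)
5. A is where the line through C parallel to RQ meets line BR ⇒ A = (-1/27, 13/27)
A = B + t·(R−B) with t = -2/3, so BA:AR = t:(1−t) = -2/3:5/3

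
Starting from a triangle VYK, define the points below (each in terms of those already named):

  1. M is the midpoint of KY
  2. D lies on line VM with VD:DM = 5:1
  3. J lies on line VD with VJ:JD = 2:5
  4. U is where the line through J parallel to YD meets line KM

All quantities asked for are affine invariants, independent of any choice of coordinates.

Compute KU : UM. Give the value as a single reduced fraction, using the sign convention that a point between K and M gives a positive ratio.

KU:UM = -39/32

Assign V = (0, 0), Y = (1, 0), K = (0, 1) — the answer is frame-independent, so this choice is without loss of generality.
1. M is the midpoint of KY ⇒ M = (1/2, 1/2)
2. D lies on line VM with VD:DM = 5:1 ⇒ D = (5/12, 5/12)
3. J lies on line VD with VJ:JD = 2:5 ⇒ J = (5/42, 5/42)
4. U is where the line through J parallel to YD meets line KM ⇒ U = (39/14, -25/14)
U = K + t·(M−K) with t = 39/7, so KU:UM = t:(1−t) = 39/7:-32/7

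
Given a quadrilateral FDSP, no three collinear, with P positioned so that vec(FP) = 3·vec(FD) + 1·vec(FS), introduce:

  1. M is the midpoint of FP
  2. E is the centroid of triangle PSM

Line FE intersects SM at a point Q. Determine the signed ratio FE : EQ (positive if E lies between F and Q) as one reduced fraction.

FE:EQ = -4

Work in coordinates with F = (0, 0), D = (1, 0), S = (0, 1), P = (3, 1).
1. M is the midpoint of FP ⇒ M = (3/2, 1/2)
2. E is the centroid of triangle PSM ⇒ E = (3/2, 5/6)
line FE meets SM at Q = (9/8, 5/8)
E = F + t·(Q−F) with t = 4/3, so FE:EQ = 4/3:-1/3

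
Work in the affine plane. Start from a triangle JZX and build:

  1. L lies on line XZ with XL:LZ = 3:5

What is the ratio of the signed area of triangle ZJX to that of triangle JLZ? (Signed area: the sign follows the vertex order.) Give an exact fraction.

[ZJX]:[JLZ] = 8/5

Assign J = (0, 0), Z = (1, 0), X = (0, 1) — the answer is frame-independent, so this choice is without loss of generality.
1. L lies on line XZ with XL:LZ = 3:5 ⇒ L = (3/8, 5/8)
2·[ZJX] = -1, 2·[JLZ] = -5/8
[ZJX]:[JLZ] = -1:-5/8 = 8/5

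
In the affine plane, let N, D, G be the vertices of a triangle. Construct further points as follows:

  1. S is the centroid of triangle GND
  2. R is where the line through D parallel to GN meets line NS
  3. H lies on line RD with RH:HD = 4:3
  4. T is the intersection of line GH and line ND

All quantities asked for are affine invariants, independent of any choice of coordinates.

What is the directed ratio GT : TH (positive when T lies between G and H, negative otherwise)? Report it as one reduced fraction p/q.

GT:TH = -7/3

Assign N = (0, 0), D = (1, 0), G = (0, 1) — the answer is frame-independent, so this choice is without loss of generality.
1. S is the centroid of triangle GND ⇒ S = (1/3, 1/3)
2. R is where the line through D parallel to GN meets line NS ⇒ R = (1, 1)
3. H lies on line RD with RH:HD = 4:3 ⇒ H = (1, 3/7)
4. T is the intersection of line GH and line ND ⇒ T = (7/4, 0)
T = G + t·(H−G) with t = 7/4, so GT:TH = t:(1−t) = 7/4:-3/4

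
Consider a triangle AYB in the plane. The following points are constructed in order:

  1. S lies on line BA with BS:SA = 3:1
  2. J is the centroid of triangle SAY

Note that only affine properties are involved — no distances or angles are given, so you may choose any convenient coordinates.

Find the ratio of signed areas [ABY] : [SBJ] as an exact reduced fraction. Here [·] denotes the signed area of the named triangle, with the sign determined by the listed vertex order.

Assign A = (0, 0), Y = (1, 0), B = (0, 1) — the answer is frame-independent, so this choice is without loss of generality.
1. S lies on line BA with BS:SA = 3:1 ⇒ S = (0, 1/4)
2. J is the centroid of triangle SAY ⇒ J = (1/3, 1/12)
2·[ABY] = -1, 2·[SBJ] = -1/4
[ABY]:[SBJ] = -1:-1/4 = 4

[ABY]:[SBJ] = 4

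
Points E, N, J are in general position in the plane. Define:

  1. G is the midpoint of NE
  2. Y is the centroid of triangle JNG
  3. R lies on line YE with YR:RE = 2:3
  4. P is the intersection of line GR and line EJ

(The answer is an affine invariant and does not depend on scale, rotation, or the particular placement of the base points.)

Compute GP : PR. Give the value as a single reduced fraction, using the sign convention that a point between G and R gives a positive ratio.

Assign E = (0, 0), N = (1, 0), J = (0, 1) — the answer is frame-independent, so this choice is without loss of generality.
1. G is the midpoint of NE ⇒ G = (1/2, 0)
2. Y is the centroid of triangle JNG ⇒ Y = (1/2, 1/3)
3. R lies on line YE with YR:RE = 2:3 ⇒ R = (3/10, 1/5)
4. P is the intersection of line GR and line EJ ⇒ P = (0, 1/2)
P = G + t·(R−G) with t = 5/2, so GP:PR = t:(1−t) = 5/2:-3/2

GP:PR = -5/3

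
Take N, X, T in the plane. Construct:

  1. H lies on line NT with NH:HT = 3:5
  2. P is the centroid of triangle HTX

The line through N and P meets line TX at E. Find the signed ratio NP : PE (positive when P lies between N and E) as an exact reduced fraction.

NP:PE = 19/5

Choose coordinates N = (0, 0), X = (1, 0), T = (0, 1).
1. H lies on line NT with NH:HT = 3:5 ⇒ H = (0, 3/8)
2. P is the centroid of triangle HTX ⇒ P = (1/3, 11/24)
line NP meets TX at E = (8/19, 11/19)
P = N + t·(E−N) with t = 19/24, so NP:PE = 19/24:5/24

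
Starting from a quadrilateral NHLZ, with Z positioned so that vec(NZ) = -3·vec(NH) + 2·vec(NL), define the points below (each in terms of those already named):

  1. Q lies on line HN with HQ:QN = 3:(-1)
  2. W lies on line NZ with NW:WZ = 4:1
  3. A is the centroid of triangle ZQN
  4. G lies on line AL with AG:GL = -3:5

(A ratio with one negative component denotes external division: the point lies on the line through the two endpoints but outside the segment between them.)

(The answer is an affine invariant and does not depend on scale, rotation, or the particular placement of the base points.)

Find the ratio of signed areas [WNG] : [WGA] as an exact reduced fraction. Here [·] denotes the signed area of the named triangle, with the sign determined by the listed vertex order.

Work in coordinates with N = (0, 0), H = (1, 0), L = (0, 1), Z = (-3, 2).
1. Q lies on line HN with HQ:QN = 3:(-1) ⇒ Q = (-1/2, 0)
2. W lies on line NZ with NW:WZ = 4:1 ⇒ W = (-12/5, 8/5)
3. A is the centroid of triangle ZQN ⇒ A = (-7/6, 2/3)
4. G lies on line AL with AG:GL = -3:5 ⇒ G = (-35/12, 1/6)
2·[WNG] = -64/15, 2·[WGA] = 9/4
[WNG]:[WGA] = -64/15:9/4 = -256/135

[WNG]:[WGA] = -256/135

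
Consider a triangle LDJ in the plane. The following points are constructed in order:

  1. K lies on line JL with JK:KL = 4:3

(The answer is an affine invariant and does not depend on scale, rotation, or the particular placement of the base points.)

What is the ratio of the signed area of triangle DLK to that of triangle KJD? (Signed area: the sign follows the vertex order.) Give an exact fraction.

Choose coordinates L = (0, 0), D = (1, 0), J = (0, 1).
1. K lies on line JL with JK:KL = 4:3 ⇒ K = (0, 3/7)
2·[DLK] = -3/7, 2·[KJD] = -4/7
[DLK]:[KJD] = -3/7:-4/7 = 3/4

[DLK]:[KJD] = 3/4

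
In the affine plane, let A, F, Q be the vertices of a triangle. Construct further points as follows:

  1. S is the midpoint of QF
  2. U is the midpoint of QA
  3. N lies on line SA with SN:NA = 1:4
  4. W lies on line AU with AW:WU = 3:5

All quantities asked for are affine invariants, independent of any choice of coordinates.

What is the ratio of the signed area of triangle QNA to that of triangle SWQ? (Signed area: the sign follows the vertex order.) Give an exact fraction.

[QNA]:[SWQ] = 64/65

Work in coordinates with A = (0, 0), F = (1, 0), Q = (0, 1).
1. S is the midpoint of QF ⇒ S = (1/2, 1/2)
2. U is the midpoint of QA ⇒ U = (0, 1/2)
3. N lies on line SA with SN:NA = 1:4 ⇒ N = (2/5, 2/5)
4. W lies on line AU with AW:WU = 3:5 ⇒ W = (0, 3/16)
2·[QNA] = -2/5, 2·[SWQ] = -13/32
[QNA]:[SWQ] = -2/5:-13/32 = 64/65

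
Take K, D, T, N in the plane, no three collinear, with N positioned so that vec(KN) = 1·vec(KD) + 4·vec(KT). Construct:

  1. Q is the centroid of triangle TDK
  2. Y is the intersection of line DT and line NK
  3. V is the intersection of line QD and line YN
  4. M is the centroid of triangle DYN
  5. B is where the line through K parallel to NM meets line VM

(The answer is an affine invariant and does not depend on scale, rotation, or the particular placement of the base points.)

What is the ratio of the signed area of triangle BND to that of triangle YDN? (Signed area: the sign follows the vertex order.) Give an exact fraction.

Assign K = (0, 0), D = (1, 0), T = (0, 1), N = (1, 4) — the answer is frame-independent, so this choice is without loss of generality.
1. Q is the centroid of triangle TDK ⇒ Q = (1/3, 1/3)
2. Y is the intersection of line DT and line NK ⇒ Y = (1/5, 4/5)
3. V is the intersection of line QD and line YN ⇒ V = (1/9, 4/9)
4. M is the centroid of triangle DYN ⇒ M = (11/15, 8/5)
5. B is where the line through K parallel to NM meets line VM ⇒ B = (1/30, 3/10)
2·[BND] = -58/15, 2·[YDN] = 16/5
[BND]:[YDN] = -58/15:16/5 = -29/24

[BND]:[YDN] = -29/24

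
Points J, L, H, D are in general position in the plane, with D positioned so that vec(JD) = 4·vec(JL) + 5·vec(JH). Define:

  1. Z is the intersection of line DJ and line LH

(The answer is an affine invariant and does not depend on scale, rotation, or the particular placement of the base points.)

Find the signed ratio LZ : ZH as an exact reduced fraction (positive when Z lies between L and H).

Choose coordinates J = (0, 0), L = (1, 0), H = (0, 1), D = (4, 5).
1. Z is the intersection of line DJ and line LH ⇒ Z = (4/9, 5/9)
Z = L + t·(H−L) with t = 5/9, so LZ:ZH = t:(1−t) = 5/9:4/9

LZ:ZH = 5/4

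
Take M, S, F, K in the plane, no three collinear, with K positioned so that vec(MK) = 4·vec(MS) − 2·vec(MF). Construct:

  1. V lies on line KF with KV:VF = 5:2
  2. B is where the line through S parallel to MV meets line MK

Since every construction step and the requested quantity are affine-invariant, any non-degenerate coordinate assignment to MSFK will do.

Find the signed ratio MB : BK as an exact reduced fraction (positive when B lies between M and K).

Set M = (0, 0), S = (1, 0), F = (0, 1), K = (4, -2); any affine frame gives the same invariant.
1. V lies on line KF with KV:VF = 5:2 ⇒ V = (8/7, 1/7)
2. B is where the line through S parallel to MV meets line MK ⇒ B = (1/5, -1/10)
B = M + t·(K−M) with t = 1/20, so MB:BK = t:(1−t) = 1/20:19/20

MB:BK = 1/19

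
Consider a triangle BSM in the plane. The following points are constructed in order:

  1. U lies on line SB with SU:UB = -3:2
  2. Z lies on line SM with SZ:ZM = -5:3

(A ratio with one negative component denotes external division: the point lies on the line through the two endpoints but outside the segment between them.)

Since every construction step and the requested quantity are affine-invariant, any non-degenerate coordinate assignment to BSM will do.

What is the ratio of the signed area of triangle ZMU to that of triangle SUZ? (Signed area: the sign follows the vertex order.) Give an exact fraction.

[ZMU]:[SUZ] = 3/5

Assign B = (0, 0), S = (1, 0), M = (0, 1) — the answer is frame-independent, so this choice is without loss of generality.
1. U lies on line SB with SU:UB = -3:2 ⇒ U = (-2, 0)
2. Z lies on line SM with SZ:ZM = -5:3 ⇒ Z = (-3/2, 5/2)
2·[ZMU] = -9/2, 2·[SUZ] = -15/2
[ZMU]:[SUZ] = -9/2:-15/2 = 3/5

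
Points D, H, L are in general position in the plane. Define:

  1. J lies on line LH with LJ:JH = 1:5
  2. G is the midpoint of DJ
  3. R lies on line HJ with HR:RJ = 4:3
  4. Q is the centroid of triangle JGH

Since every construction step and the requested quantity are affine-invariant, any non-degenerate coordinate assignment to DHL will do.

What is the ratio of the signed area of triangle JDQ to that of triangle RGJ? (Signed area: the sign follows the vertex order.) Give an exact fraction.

Choose coordinates D = (0, 0), H = (1, 0), L = (0, 1).
1. J lies on line LH with LJ:JH = 1:5 ⇒ J = (1/6, 5/6)
2. G is the midpoint of DJ ⇒ G = (1/12, 5/12)
3. R lies on line HJ with HR:RJ = 4:3 ⇒ R = (11/21, 10/21)
4. Q is the centroid of triangle JGH ⇒ Q = (5/12, 5/12)
2·[JDQ] = 5/18, 2·[RGJ] = -5/28
[JDQ]:[RGJ] = 5/18:-5/28 = -14/9

[JDQ]:[RGJ] = -14/9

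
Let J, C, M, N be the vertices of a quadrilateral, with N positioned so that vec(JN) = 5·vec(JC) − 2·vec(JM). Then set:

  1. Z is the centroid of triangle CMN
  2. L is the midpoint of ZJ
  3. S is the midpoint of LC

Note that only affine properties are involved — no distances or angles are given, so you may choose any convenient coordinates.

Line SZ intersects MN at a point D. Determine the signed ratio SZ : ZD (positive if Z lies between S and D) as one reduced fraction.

Work in coordinates with J = (0, 0), C = (1, 0), M = (0, 1), N = (5, -2).
1. Z is the centroid of triangle CMN ⇒ Z = (2, -1/3)
2. L is the midpoint of ZJ ⇒ L = (1, -1/6)
3. S is the midpoint of LC ⇒ S = (1, -1/12)
line SZ meets MN at D = (50/21, -3/7)
Z = S + t·(D−S) with t = 21/29, so SZ:ZD = 21/29:8/29

SZ:ZD = 21/8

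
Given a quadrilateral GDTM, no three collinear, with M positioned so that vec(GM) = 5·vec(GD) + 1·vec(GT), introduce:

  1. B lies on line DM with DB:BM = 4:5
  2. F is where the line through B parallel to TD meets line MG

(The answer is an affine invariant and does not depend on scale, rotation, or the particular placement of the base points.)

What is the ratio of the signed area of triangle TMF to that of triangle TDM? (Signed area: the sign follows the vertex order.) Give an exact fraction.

Assign G = (0, 0), D = (1, 0), T = (0, 1), M = (5, 1) — the answer is frame-independent, so this choice is without loss of generality.
1. B lies on line DM with DB:BM = 4:5 ⇒ B = (25/9, 4/9)
2. F is where the line through B parallel to TD meets line MG ⇒ F = (145/54, 29/54)
2·[TMF] = -125/54, 2·[TDM] = 5
[TMF]:[TDM] = -125/54:5 = -25/54

[TMF]:[TDM] = -25/54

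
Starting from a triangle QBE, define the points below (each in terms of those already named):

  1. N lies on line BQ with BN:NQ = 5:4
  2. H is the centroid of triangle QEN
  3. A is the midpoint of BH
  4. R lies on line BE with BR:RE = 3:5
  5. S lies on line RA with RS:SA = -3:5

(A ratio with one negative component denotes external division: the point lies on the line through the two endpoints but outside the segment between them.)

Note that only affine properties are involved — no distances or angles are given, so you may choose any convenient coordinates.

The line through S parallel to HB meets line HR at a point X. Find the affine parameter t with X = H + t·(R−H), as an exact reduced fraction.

Work in coordinates with Q = (0, 0), B = (1, 0), E = (0, 1).
1. N lies on line BQ with BN:NQ = 5:4 ⇒ N = (4/9, 0)
2. H is the centroid of triangle QEN ⇒ H = (4/27, 1/3)
3. A is the midpoint of BH ⇒ A = (31/54, 1/6)
4. R lies on line BE with BR:RE = 3:5 ⇒ R = (5/8, 3/8)
5. S lies on line RA with RS:SA = -3:5 ⇒ S = (101/144, 11/16)
through S parallel to HB: direction (23/27, -1/3); meets HR at X = (193/144, 7/16)
X = H + t·(R−H) with t = 5/2

t = 5/2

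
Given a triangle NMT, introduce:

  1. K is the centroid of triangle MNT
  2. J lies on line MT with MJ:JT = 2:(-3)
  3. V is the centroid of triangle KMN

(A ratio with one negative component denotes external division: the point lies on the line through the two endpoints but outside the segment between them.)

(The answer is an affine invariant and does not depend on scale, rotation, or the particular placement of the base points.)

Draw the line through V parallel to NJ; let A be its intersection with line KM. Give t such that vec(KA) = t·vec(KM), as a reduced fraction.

Assign N = (0, 0), M = (1, 0), T = (0, 1) — the answer is frame-independent, so this choice is without loss of generality.
1. K is the centroid of triangle MNT ⇒ K = (1/3, 1/3)
2. J lies on line MT with MJ:JT = 2:(-3) ⇒ J = (3, -2)
3. V is the centroid of triangle KMN ⇒ V = (4/9, 1/9)
through V parallel to NJ: direction (3, -2); meets KM at A = (-5/9, 7/9)
A = K + t·(M−K) with t = -4/3

t = -4/3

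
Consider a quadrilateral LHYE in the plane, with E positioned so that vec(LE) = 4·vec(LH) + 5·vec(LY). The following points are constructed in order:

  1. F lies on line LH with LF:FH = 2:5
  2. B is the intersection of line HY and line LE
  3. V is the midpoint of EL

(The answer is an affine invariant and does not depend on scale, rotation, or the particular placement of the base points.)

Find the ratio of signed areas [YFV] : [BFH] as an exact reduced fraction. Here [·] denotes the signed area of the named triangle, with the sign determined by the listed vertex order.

[YFV]:[BFH] = 153/25

Choose coordinates L = (0, 0), H = (1, 0), Y = (0, 1), E = (4, 5).
1. F lies on line LH with LF:FH = 2:5 ⇒ F = (2/7, 0)
2. B is the intersection of line HY and line LE ⇒ B = (4/9, 5/9)
3. V is the midpoint of EL ⇒ V = (2, 5/2)
2·[YFV] = 17/7, 2·[BFH] = 25/63
[YFV]:[BFH] = 17/7:25/63 = 153/25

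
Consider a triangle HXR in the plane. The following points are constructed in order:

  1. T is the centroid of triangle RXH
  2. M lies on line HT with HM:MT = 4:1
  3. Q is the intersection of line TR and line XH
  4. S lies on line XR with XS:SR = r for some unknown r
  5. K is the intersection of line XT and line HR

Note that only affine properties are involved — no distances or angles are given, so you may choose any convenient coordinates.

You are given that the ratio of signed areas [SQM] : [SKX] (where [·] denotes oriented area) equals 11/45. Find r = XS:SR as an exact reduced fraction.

r = -3/5

Assign H = (0, 0), X = (1, 0), R = (0, 1) — the answer is frame-independent, so this choice is without loss of generality.
1. T is the centroid of triangle RXH ⇒ T = (1/3, 1/3)
2. M lies on line HT with HM:MT = 4:1 ⇒ M = (4/15, 4/15)
3. Q is the intersection of line TR and line XH ⇒ Q = (1/2, 0)
4. With XS:SR = r, write λ = r/(r+1) so S = X + λ·(R−X); S is affine-linear in λ
5. K is the intersection of line XT and line HR ⇒ K = (0, 1/2)
Every point depending on S is an affine combination of S and λ-independent points, so each such coordinate is linear in λ; the λ² term in each signed area is a multiple of (R−X)×(R−X) = 0, so 2·[SQM] and 2·[SKX] are each linear in λ. Evaluating at λ=0 and λ=1:
  2·[SQM] = 1/30·λ − 2/15,   2·[SKX] = 1/2·λ
So [SQM]:[SKX] = (1/30·λ − 2/15) / (1/2·λ). Setting this equal to 11/45:
  1/30·λ − 2/15 = 11/45·(1/2·λ)  ⇒  λ = -3/2
Then r = λ/(1−λ) = (-3/2)/(5/2) = -3/5. Check: with r = -3/5, S = (5/2, -3/2) and [SQM]:[SKX] = 11/45 as required.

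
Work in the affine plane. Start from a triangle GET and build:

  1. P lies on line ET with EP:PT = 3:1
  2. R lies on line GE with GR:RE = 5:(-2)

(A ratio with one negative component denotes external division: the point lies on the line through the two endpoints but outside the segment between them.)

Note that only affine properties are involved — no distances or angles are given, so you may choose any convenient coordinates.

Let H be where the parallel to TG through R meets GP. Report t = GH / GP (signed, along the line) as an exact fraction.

t = 20/3

Choose coordinates G = (0, 0), E = (1, 0), T = (0, 1).
1. P lies on line ET with EP:PT = 3:1 ⇒ P = (1/4, 3/4)
2. R lies on line GE with GR:RE = 5:(-2) ⇒ R = (5/3, 0)
through R parallel to TG: direction (0, -1); meets GP at H = (5/3, 5)
H = G + t·(P−G) with t = 20/3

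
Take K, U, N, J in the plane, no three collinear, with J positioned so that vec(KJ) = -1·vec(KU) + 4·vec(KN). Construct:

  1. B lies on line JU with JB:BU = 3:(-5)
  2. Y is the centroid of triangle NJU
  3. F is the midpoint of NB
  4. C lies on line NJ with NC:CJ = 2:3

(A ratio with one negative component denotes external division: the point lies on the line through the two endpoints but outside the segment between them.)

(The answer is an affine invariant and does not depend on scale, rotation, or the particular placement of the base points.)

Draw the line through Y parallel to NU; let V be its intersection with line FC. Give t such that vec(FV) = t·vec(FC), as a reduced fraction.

Choose coordinates K = (0, 0), U = (1, 0), N = (0, 1), J = (-1, 4).
1. B lies on line JU with JB:BU = 3:(-5) ⇒ B = (-4, 10)
2. Y is the centroid of triangle NJU ⇒ Y = (0, 5/3)
3. F is the midpoint of NB ⇒ F = (-2, 11/2)
4. C lies on line NJ with NC:CJ = 2:3 ⇒ C = (-2/5, 11/5)
through Y parallel to NU: direction (1, -1); meets FC at V = (-14/51, 33/17)
V = F + t·(C−F) with t = 55/51

t = 55/51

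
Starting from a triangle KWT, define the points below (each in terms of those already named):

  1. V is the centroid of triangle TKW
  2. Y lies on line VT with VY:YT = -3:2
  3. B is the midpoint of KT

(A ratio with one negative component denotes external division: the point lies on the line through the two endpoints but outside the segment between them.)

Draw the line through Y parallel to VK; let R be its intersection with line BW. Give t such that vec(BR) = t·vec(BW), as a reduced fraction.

Set K = (0, 0), W = (1, 0), T = (0, 1); any affine frame gives the same invariant.
1. V is the centroid of triangle TKW ⇒ V = (1/3, 1/3)
2. Y lies on line VT with VY:YT = -3:2 ⇒ Y = (-2/3, 7/3)
3. B is the midpoint of KT ⇒ B = (0, 1/2)
through Y parallel to VK: direction (-1/3, -1/3); meets BW at R = (-5/3, 4/3)
R = B + t·(W−B) with t = -5/3

t = -5/3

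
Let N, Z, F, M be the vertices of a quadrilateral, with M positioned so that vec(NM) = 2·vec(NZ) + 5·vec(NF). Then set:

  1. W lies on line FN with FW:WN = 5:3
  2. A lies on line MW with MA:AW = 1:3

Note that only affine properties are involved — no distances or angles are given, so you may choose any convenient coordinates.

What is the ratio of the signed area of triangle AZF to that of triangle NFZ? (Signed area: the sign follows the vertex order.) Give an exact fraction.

[AZF]:[NFZ] = 139/32

Work in coordinates with N = (0, 0), Z = (1, 0), F = (0, 1), M = (2, 5).
1. W lies on line FN with FW:WN = 5:3 ⇒ W = (0, 3/8)
2. A lies on line MW with MA:AW = 1:3 ⇒ A = (3/2, 123/32)
2·[AZF] = -139/32, 2·[NFZ] = -1
[AZF]:[NFZ] = -139/32:-1 = 139/32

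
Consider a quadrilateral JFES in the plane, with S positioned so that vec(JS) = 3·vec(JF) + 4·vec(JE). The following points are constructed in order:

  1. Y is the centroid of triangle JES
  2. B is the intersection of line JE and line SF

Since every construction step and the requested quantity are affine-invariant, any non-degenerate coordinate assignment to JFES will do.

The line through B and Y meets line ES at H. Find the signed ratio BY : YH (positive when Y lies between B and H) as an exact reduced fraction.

Assign J = (0, 0), F = (1, 0), E = (0, 1), S = (3, 4) — the answer is frame-independent, so this choice is without loss of generality.
1. Y is the centroid of triangle JES ⇒ Y = (1, 5/3)
2. B is the intersection of line JE and line SF ⇒ B = (0, -2)
line BY meets ES at H = (9/8, 17/8)
Y = B + t·(H−B) with t = 8/9, so BY:YH = 8/9:1/9

BY:YH = 8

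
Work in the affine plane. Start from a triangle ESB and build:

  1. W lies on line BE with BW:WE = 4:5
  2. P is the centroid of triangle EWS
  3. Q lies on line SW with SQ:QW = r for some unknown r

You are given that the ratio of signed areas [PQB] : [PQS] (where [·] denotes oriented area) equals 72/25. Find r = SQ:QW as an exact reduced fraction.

Assign E = (0, 0), S = (1, 0), B = (0, 1) — the answer is frame-independent, so this choice is without loss of generality.
1. W lies on line BE with BW:WE = 4:5 ⇒ W = (0, 5/9)
2. P is the centroid of triangle EWS ⇒ P = (1/3, 5/27)
3. With SQ:QW = r, write λ = r/(r+1) so Q = S + λ·(W−S); Q is affine-linear in λ
Every point depending on Q is an affine combination of Q and λ-independent points, so each such coordinate is linear in λ; the λ² term in each signed area is a multiple of (W−S)×(W−S) = 0, so 2·[PQB] and 2·[PQS] are each linear in λ. Evaluating at λ=0 and λ=1:
  2·[PQB] = -17/27·λ + 13/27,   2·[PQS] = -5/27·λ
So [PQB]:[PQS] = (-17/27·λ + 13/27) / (-5/27·λ). Setting this equal to 72/25:
  -17/27·λ + 13/27 = 72/25·(-5/27·λ)  ⇒  λ = 5
Then r = λ/(1−λ) = (5)/(-4) = -5/4. Check: with r = -5/4, Q = (-4, 25/9) and [PQB]:[PQS] = 72/25 as required.

r = -5/4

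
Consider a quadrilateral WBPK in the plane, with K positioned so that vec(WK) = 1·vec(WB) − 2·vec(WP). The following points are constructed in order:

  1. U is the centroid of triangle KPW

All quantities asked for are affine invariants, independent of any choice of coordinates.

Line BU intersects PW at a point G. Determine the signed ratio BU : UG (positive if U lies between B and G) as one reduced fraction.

Work in coordinates with W = (0, 0), B = (1, 0), P = (0, 1), K = (1, -2).
1. U is the centroid of triangle KPW ⇒ U = (1/3, -1/3)
line BU meets PW at G = (0, -1/2)
U = B + t·(G−B) with t = 2/3, so BU:UG = 2/3:1/3

BU:UG = 2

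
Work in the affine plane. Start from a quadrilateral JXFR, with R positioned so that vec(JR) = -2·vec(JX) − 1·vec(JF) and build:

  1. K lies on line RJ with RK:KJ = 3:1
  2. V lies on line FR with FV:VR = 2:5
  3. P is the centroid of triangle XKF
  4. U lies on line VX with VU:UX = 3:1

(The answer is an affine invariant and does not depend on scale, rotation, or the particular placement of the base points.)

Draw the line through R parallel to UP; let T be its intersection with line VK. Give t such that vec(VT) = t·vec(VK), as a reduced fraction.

Choose coordinates J = (0, 0), X = (1, 0), F = (0, 1), R = (-2, -1).
1. K lies on line RJ with RK:KJ = 3:1 ⇒ K = (-1/2, -1/4)
2. V lies on line FR with FV:VR = 2:5 ⇒ V = (-4/7, 3/7)
3. P is the centroid of triangle XKF ⇒ P = (1/6, 1/4)
4. U lies on line VX with VU:UX = 3:1 ⇒ U = (17/28, 3/28)
through R parallel to UP: direction (-37/84, 1/7); meets VK at T = (-248/679, -1039/679)
T = V + t·(K−V) with t = 280/97

t = 280/97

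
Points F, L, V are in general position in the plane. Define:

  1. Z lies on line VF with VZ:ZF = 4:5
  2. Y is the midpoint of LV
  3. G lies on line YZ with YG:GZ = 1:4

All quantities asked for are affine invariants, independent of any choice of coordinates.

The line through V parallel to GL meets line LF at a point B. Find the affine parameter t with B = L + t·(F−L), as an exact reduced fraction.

Set F = (0, 0), L = (1, 0), V = (0, 1); any affine frame gives the same invariant.
1. Z lies on line VF with VZ:ZF = 4:5 ⇒ Z = (0, 5/9)
2. Y is the midpoint of LV ⇒ Y = (1/2, 1/2)
3. G lies on line YZ with YG:GZ = 1:4 ⇒ G = (2/5, 23/45)
through V parallel to GL: direction (3/5, -23/45); meets LF at B = (27/23, 0)
B = L + t·(F−L) with t = -4/23

t = -4/23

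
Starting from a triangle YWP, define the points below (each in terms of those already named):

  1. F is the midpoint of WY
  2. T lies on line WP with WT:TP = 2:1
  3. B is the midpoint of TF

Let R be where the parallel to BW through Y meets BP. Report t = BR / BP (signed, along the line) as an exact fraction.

t = -4/3

Set Y = (0, 0), W = (1, 0), P = (0, 1); any affine frame gives the same invariant.
1. F is the midpoint of WY ⇒ F = (1/2, 0)
2. T lies on line WP with WT:TP = 2:1 ⇒ T = (1/3, 2/3)
3. B is the midpoint of TF ⇒ B = (5/12, 1/3)
through Y parallel to BW: direction (7/12, -1/3); meets BP at R = (35/36, -5/9)
R = B + t·(P−B) with t = -4/3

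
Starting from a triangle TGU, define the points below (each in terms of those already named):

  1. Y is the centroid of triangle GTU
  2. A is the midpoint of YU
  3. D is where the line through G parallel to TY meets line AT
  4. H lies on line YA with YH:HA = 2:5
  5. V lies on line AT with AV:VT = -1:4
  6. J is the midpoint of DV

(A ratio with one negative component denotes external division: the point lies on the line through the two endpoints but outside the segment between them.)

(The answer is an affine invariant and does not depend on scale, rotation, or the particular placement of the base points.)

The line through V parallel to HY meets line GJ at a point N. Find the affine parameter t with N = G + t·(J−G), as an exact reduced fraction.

Work in coordinates with T = (0, 0), G = (1, 0), U = (0, 1).
1. Y is the centroid of triangle GTU ⇒ Y = (1/3, 1/3)
2. A is the midpoint of YU ⇒ A = (1/6, 2/3)
3. D is where the line through G parallel to TY meets line AT ⇒ D = (-1/3, -4/3)
4. H lies on line YA with YH:HA = 2:5 ⇒ H = (2/7, 3/7)
5. V lies on line AT with AV:VT = -1:4 ⇒ V = (2/9, 8/9)
6. J is the midpoint of DV ⇒ J = (-1/18, -2/9)
through V parallel to HY: direction (1/21, -2/21); meets GJ at N = (44/63, -4/63)
N = G + t·(J−G) with t = 2/7

t = 2/7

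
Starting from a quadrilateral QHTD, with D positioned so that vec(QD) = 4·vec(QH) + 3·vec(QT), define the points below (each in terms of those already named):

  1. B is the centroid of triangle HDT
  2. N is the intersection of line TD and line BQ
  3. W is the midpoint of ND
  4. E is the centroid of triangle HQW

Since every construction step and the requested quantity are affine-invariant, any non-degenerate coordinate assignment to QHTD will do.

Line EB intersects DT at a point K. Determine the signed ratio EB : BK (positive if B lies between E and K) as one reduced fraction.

EB:BK = 2/3

Choose coordinates Q = (0, 0), H = (1, 0), T = (0, 1), D = (4, 3).
1. B is the centroid of triangle HDT ⇒ B = (5/3, 4/3)
2. N is the intersection of line TD and line BQ ⇒ N = (10/3, 8/3)
3. W is the midpoint of ND ⇒ W = (11/3, 17/6)
4. E is the centroid of triangle HQW ⇒ E = (14/9, 17/18)
line EB meets DT at K = (11/6, 23/12)
B = E + t·(K−E) with t = 2/5, so EB:BK = 2/5:3/5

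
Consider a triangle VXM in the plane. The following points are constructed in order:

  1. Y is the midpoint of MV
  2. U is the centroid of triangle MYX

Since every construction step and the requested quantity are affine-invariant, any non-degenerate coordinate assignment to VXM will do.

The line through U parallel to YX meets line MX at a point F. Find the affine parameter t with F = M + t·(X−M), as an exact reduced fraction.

Set V = (0, 0), X = (1, 0), M = (0, 1); any affine frame gives the same invariant.
1. Y is the midpoint of MV ⇒ Y = (0, 1/2)
2. U is the centroid of triangle MYX ⇒ U = (1/3, 1/2)
through U parallel to YX: direction (1, -1/2); meets MX at F = (2/3, 1/3)
F = M + t·(X−M) with t = 2/3

t = 2/3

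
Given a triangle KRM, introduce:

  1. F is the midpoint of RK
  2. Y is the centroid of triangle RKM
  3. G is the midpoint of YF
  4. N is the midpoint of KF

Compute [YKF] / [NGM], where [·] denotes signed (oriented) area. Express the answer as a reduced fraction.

Work in coordinates with K = (0, 0), R = (1, 0), M = (0, 1).
1. F is the midpoint of RK ⇒ F = (1/2, 0)
2. Y is the centroid of triangle RKM ⇒ Y = (1/3, 1/3)
3. G is the midpoint of YF ⇒ G = (5/12, 1/6)
4. N is the midpoint of KF ⇒ N = (1/4, 0)
2·[YKF] = 1/6, 2·[NGM] = 5/24
[YKF]:[NGM] = 1/6:5/24 = 4/5

[YKF]:[NGM] = 4/5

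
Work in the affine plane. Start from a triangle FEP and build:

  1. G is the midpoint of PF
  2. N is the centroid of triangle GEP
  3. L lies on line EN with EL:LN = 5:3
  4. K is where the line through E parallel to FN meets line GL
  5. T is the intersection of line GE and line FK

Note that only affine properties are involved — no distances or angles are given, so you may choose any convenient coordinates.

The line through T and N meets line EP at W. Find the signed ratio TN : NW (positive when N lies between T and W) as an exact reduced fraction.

Set F = (0, 0), E = (1, 0), P = (0, 1); any affine frame gives the same invariant.
1. G is the midpoint of PF ⇒ G = (0, 1/2)
2. N is the centroid of triangle GEP ⇒ N = (1/3, 1/2)
3. L lies on line EN with EL:LN = 5:3 ⇒ L = (7/12, 5/16)
4. K is where the line through E parallel to FN meets line GL ⇒ K = (56/51, 5/34)
5. T is the intersection of line GE and line FK ⇒ T = (56/71, 15/142)
line TN meets EP at W = (41/26, -15/26)
N = T + t·(W−T) with t = -26/45, so TN:NW = -26/45:71/45

TN:NW = -26/71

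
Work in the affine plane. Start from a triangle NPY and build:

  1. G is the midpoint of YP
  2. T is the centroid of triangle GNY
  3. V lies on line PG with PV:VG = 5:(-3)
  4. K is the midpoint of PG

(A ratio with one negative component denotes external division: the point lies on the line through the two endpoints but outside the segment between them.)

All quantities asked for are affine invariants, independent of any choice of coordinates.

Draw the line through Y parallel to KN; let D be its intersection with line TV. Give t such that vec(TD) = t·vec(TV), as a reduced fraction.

t = 5/8

Choose coordinates N = (0, 0), P = (1, 0), Y = (0, 1).
1. G is the midpoint of YP ⇒ G = (1/2, 1/2)
2. T is the centroid of triangle GNY ⇒ T = (1/6, 1/2)
3. V lies on line PG with PV:VG = 5:(-3) ⇒ V = (-1/4, 5/4)
4. K is the midpoint of PG ⇒ K = (3/4, 1/4)
through Y parallel to KN: direction (-3/4, -1/4); meets TV at D = (-3/32, 31/32)
D = T + t·(V−T) with t = 5/8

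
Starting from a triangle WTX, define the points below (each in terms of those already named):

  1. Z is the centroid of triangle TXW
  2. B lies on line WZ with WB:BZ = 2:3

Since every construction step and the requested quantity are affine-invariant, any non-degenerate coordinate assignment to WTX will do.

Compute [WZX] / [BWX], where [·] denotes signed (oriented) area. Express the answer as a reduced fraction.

[WZX]:[BWX] = -5/2

Set W = (0, 0), T = (1, 0), X = (0, 1); any affine frame gives the same invariant.
1. Z is the centroid of triangle TXW ⇒ Z = (1/3, 1/3)
2. B lies on line WZ with WB:BZ = 2:3 ⇒ B = (2/15, 2/15)
2·[WZX] = 1/3, 2·[BWX] = -2/15
[WZX]:[BWX] = 1/3:-2/15 = -5/2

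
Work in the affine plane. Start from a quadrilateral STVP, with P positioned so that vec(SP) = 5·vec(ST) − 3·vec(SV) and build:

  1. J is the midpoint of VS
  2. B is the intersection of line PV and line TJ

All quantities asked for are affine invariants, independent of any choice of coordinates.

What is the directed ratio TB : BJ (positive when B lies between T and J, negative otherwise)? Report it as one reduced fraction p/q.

Assign S = (0, 0), T = (1, 0), V = (0, 1), P = (5, -3) — the answer is frame-independent, so this choice is without loss of generality.
1. J is the midpoint of VS ⇒ J = (0, 1/2)
2. B is the intersection of line PV and line TJ ⇒ B = (5/3, -1/3)
B = T + t·(J−T) with t = -2/3, so TB:BJ = t:(1−t) = -2/3:5/3

TB:BJ = -2/5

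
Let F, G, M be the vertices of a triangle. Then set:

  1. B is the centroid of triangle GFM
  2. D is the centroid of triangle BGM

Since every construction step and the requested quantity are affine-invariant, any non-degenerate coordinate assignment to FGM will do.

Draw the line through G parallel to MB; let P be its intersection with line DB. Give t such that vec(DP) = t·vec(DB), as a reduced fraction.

Assign F = (0, 0), G = (1, 0), M = (0, 1) — the answer is frame-independent, so this choice is without loss of generality.
1. B is the centroid of triangle GFM ⇒ B = (1/3, 1/3)
2. D is the centroid of triangle BGM ⇒ D = (4/9, 4/9)
through G parallel to MB: direction (1/3, -2/3); meets DB at P = (2/3, 2/3)
P = D + t·(B−D) with t = -2

t = -2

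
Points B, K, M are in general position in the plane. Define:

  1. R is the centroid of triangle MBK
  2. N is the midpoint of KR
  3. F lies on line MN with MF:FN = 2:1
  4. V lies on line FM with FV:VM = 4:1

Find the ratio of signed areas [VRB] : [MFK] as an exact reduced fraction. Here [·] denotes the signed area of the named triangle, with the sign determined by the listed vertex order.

[VRB]:[MFK] = -12/5

Assign B = (0, 0), K = (1, 0), M = (0, 1) — the answer is frame-independent, so this choice is without loss of generality.
1. R is the centroid of triangle MBK ⇒ R = (1/3, 1/3)
2. N is the midpoint of KR ⇒ N = (2/3, 1/6)
3. F lies on line MN with MF:FN = 2:1 ⇒ F = (4/9, 4/9)
4. V lies on line FM with FV:VM = 4:1 ⇒ V = (4/45, 8/9)
2·[VRB] = -4/15, 2·[MFK] = 1/9
[VRB]:[MFK] = -4/15:1/9 = -12/5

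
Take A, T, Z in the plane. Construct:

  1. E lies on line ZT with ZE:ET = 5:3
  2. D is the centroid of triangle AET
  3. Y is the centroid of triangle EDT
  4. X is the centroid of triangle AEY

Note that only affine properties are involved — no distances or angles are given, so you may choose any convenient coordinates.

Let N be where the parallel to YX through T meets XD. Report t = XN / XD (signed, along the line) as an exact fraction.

Choose coordinates A = (0, 0), T = (1, 0), Z = (0, 1).
1. E lies on line ZT with ZE:ET = 5:3 ⇒ E = (5/8, 3/8)
2. D is the centroid of triangle AET ⇒ D = (13/24, 1/8)
3. Y is the centroid of triangle EDT ⇒ Y = (13/18, 1/6)
4. X is the centroid of triangle AEY ⇒ X = (97/216, 13/72)
through T parallel to YX: direction (-59/216, 1/72); meets XD at N = (157/216, 1/72)
N = X + t·(D−X) with t = 3

t = 3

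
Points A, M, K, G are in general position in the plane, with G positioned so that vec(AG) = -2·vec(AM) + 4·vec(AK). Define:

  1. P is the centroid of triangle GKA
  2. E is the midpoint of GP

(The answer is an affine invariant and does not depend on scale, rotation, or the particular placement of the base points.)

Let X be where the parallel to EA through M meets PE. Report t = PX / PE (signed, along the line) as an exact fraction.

t = -15/2

Set A = (0, 0), M = (1, 0), K = (0, 1), G = (-2, 4); any affine frame gives the same invariant.
1. P is the centroid of triangle GKA ⇒ P = (-2/3, 5/3)
2. E is the midpoint of GP ⇒ E = (-4/3, 17/6)
through M parallel to EA: direction (4/3, -17/6); meets PE at X = (13/3, -85/12)
X = P + t·(E−P) with t = -15/2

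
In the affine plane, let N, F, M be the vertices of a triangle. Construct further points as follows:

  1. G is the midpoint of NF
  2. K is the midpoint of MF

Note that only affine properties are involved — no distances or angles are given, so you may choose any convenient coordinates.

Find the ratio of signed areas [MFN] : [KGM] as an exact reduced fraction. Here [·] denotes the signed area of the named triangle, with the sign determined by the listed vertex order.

[MFN]:[KGM] = 4

Choose coordinates N = (0, 0), F = (1, 0), M = (0, 1).
1. G is the midpoint of NF ⇒ G = (1/2, 0)
2. K is the midpoint of MF ⇒ K = (1/2, 1/2)
2·[MFN] = -1, 2·[KGM] = -1/4
[MFN]:[KGM] = -1:-1/4 = 4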